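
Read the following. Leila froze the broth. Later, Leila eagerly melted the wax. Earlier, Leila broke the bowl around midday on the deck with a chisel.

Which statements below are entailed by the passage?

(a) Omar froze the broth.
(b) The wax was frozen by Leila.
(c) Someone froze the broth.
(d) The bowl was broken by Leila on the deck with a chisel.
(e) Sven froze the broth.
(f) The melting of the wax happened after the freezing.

(c), (d), (f)

(a) Not entailed — the passage has Leila freezing the broth, not Omar.
(b) Not entailed — Leila froze the broth, not the wax; the wax belongs to the melting event.
(c) Entailed — this follows by dropping conjuncts from the freezing event's description.
(d) Entailed — dropping 'around midday' leaves a sub-description the original still satisfies.
(e) Not entailed — the passage has Leila freezing the broth, not Sven.
(f) Entailed — the narrative places the freezing before the melting.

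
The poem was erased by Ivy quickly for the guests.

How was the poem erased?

'quickly' marks the manner of the erasing event.

quickly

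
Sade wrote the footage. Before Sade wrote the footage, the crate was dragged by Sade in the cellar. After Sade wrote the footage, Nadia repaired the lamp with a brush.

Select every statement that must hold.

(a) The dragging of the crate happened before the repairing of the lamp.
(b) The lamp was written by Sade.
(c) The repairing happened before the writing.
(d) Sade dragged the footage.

(a) Entailed — the narrative places the dragging before the repairing.
(b) Not entailed — Sade wrote the footage, not the lamp; the lamp belongs to the repairing event.
(c) Not entailed — the narrative places the writing before the repairing, not after.
(d) Not entailed — Sade dragged the crate, not the footage; the footage belongs to the writing event.

(a)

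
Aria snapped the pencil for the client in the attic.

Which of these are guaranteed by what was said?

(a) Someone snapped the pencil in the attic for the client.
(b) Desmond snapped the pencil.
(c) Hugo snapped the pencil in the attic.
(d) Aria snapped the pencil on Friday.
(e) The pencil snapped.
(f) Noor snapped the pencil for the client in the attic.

(a), (e)

(a) Entailed — the original entails any weakening of itself; this just generalizes the agent.
(b) Not entailed — the passage has Aria snapping the pencil, not Desmond.
(c) Not entailed — the passage has Aria snapping the pencil, not Hugo.
(d) Not entailed — 'on Friday' adds information not in the original event.
(e) Entailed — 'Aria snapped the pencil' is causative; it entails the inchoative 'the pencil snapped'.
(f) Not entailed — the passage has Aria snapping the pencil, not Noor.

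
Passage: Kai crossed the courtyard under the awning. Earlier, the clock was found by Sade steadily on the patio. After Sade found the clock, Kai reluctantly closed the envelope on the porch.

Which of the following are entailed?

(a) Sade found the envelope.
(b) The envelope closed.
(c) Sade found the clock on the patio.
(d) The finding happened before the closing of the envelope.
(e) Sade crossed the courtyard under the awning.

(b), (c), (d)

(a) Not entailed — Sade found the clock, not the envelope; the envelope belongs to the closing event.
(b) Entailed — 'Kai closed the envelope' is causative; it entails the inchoative 'the envelope closed'.
(c) Entailed — dropping 'steadily' leaves a sub-description the original still satisfies.
(d) Entailed — the narrative places the finding before the closing.
(e) Not entailed — the passage has Kai crossing the courtyard, not Sade.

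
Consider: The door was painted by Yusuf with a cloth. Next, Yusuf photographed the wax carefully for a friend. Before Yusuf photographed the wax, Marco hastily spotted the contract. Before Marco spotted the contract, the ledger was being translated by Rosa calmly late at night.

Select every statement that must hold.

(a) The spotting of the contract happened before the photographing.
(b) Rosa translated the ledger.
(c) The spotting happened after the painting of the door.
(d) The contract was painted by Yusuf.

(a)

(a) Entailed — the narrative places the spotting before the photographing.
(b) Not entailed — 'was translating' is progressive on an accomplishment; it does not entail the completed 'translated'.
(c) Not entailed — the narrative doesn't order the painting relative to the spotting.
(d) Not entailed — Yusuf painted the door, not the contract; the contract belongs to the spotting event.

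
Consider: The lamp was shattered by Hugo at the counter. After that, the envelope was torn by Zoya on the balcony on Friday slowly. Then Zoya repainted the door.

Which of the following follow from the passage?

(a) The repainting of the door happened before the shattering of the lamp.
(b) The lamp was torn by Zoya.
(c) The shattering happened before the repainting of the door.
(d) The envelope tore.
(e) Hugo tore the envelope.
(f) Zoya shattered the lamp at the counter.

(c), (d)

(a) Not entailed — the narrative places the shattering before the repainting, not after.
(b) Not entailed — Zoya tore the envelope, not the lamp; the lamp belongs to the shattering event.
(c) Entailed — the narrative places the shattering before the repainting.
(d) Entailed — 'Zoya tore the envelope' is causative; it entails the inchoative 'the envelope tore'.
(e) Not entailed — the passage has Zoya tearing the envelope, not Hugo.
(f) Not entailed — the passage has Hugo shattering the lamp, not Zoya.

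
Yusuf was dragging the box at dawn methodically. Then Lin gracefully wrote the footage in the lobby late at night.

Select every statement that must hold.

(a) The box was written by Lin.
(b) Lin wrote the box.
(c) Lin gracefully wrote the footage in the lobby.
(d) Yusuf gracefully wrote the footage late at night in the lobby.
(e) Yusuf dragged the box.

(c), (e)

(a) Not entailed — Lin wrote the footage, not the box; the box belongs to the dragging event.
(b) Not entailed — Lin wrote the footage, not the box; the box belongs to the dragging event.
(c) Entailed — dropping 'late at night' leaves a sub-description the original still satisfies.
(d) Not entailed — the passage has Lin writing the footage, not Yusuf.
(e) Entailed — 'drag' is an activity; 'was dragging' entails that some dragging happened, so 'dragged' holds.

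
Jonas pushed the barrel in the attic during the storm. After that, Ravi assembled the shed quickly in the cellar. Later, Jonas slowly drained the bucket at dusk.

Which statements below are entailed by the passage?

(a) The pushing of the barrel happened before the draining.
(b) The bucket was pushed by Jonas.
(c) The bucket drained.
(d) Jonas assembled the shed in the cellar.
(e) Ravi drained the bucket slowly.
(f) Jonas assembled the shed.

(a) Entailed — the narrative places the pushing before the draining.
(b) Not entailed — Jonas pushed the barrel, not the bucket; the bucket belongs to the draining event.
(c) Entailed — 'Jonas drained the bucket' is causative; it entails the inchoative 'the bucket drained'.
(d) Not entailed — the passage has Ravi assembling the shed, not Jonas.
(e) Not entailed — the passage has Jonas draining the bucket, not Ravi.
(f) Not entailed — the passage has Ravi assembling the shed, not Jonas.

(a), (c)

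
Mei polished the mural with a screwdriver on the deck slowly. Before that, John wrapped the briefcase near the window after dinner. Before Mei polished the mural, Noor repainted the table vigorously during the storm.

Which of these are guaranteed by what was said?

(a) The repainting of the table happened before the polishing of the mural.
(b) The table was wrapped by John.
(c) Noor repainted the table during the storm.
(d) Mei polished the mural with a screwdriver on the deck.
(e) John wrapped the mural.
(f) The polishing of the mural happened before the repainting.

(a), (c), (d)

(a) Entailed — the narrative places the repainting before the polishing.
(b) Not entailed — John wrapped the briefcase, not the table; the table belongs to the repainting event.
(c) Entailed — dropping 'vigorously' leaves a sub-description the original still satisfies.
(d) Entailed — the original entails any weakening of itself; this just drops 'slowly'.
(e) Not entailed — John wrapped the briefcase, not the mural; the mural belongs to the polishing event.
(f) Not entailed — the narrative places the repainting before the polishing, not after.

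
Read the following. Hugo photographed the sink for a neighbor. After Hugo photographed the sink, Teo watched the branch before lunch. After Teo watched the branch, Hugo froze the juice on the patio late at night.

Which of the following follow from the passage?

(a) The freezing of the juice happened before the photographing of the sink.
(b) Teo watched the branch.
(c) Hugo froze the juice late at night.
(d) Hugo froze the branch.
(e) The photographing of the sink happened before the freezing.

(b), (c), (e)

(a) Not entailed — the narrative places the photographing before the freezing, not after.
(b) Entailed — this follows by dropping conjuncts from the watching event's description.
(c) Entailed — the original entails any weakening of itself; this just drops 'on the patio'.
(d) Not entailed — Hugo froze the juice, not the branch; the branch belongs to the watching event.
(e) Entailed — the narrative places the photographing before the freezing.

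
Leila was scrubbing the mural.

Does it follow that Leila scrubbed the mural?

'scrub' is atelic; if Leila was scrubbing the mural, then Leila scrubbed the mural (for some time).

yes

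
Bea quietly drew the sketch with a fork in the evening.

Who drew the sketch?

Bea

'Bea' marks the agent of the drawing event.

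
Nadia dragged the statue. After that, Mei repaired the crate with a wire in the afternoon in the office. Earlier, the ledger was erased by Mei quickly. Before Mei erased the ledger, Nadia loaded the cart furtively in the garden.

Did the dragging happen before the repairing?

The narrative orders the dragging before the repairing.

yes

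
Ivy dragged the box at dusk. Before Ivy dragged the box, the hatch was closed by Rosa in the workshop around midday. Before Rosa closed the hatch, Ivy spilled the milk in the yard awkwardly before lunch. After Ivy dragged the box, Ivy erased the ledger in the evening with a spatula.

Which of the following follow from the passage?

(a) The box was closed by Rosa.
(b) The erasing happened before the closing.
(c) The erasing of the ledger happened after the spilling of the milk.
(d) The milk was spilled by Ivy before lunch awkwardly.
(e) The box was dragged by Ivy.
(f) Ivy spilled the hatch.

(c), (d), (e)

(a) Not entailed — Rosa closed the hatch, not the box; the box belongs to the dragging event.
(b) Not entailed — the narrative places the closing before the erasing, not after.
(c) Entailed — the narrative places the spilling before the erasing.
(d) Entailed — every conjunct here is already in the original spilling event.
(e) Entailed — every conjunct here is already in the original dragging event.
(f) Not entailed — Ivy spilled the milk, not the hatch; the hatch belongs to the closing event.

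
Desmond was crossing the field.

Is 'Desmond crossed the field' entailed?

'was crossing' is progressive; for an accomplishment like 'cross the field', it doesn't entail completion.

no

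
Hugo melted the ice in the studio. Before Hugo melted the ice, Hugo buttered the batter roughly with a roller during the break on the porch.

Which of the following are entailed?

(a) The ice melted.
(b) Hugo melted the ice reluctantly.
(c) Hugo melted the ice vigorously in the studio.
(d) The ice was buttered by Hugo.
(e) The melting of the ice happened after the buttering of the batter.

(a) Entailed — 'Hugo melted the ice' is causative; it entails the inchoative 'the ice melted'.
(b) Not entailed — 'reluctantly' adds information not in the original event.
(c) Not entailed — 'vigorously' adds information not in the original event.
(d) Not entailed — Hugo buttered the batter, not the ice; the ice belongs to the melting event.
(e) Entailed — the narrative places the buttering before the melting.

(a), (e)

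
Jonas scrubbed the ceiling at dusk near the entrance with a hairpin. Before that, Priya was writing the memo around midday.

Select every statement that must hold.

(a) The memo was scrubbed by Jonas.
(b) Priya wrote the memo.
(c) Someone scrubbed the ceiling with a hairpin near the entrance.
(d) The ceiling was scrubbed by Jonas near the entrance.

(c), (d)

(a) Not entailed — Jonas scrubbed the ceiling, not the memo; the memo belongs to the writing event.
(b) Not entailed — 'was writing' is progressive on an accomplishment; it does not entail the completed 'wrote'.
(c) Entailed — the original entails any weakening of itself; this just drops 'at dusk' and generalizes the agent.
(d) Entailed — dropping 'with a hairpin', 'at dusk' leaves a sub-description the original still satisfies.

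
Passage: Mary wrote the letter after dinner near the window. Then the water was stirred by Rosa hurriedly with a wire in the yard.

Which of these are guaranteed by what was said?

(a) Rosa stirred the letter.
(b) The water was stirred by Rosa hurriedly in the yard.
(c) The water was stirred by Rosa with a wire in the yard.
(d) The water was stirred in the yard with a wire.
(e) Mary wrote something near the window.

(a) Not entailed — Rosa stirred the water, not the letter; the letter belongs to the writing event.
(b) Entailed — every conjunct here is already in the original stirring event.
(c) Entailed — this follows by dropping conjuncts from the stirring event's description.
(d) Entailed — dropping 'hurriedly' and generalizing the agent leaves a sub-description the original still satisfies.
(e) Entailed — every conjunct here is already in the original writing event.

(b), (c), (d), (e)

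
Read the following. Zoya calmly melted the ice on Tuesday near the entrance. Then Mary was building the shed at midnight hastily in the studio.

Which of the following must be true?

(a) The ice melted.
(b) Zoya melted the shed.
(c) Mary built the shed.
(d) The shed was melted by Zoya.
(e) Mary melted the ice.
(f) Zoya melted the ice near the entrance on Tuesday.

(a), (f)

(a) Entailed — 'Zoya melted the ice' is causative; it entails the inchoative 'the ice melted'.
(b) Not entailed — Zoya melted the ice, not the shed; the shed belongs to the building event.
(c) Not entailed — 'was building' is progressive on an accomplishment; it does not entail the completed 'built'.
(d) Not entailed — Zoya melted the ice, not the shed; the shed belongs to the building event.
(e) Not entailed — the passage has Zoya melting the ice, not Mary.
(f) Entailed — every conjunct here is already in the original melting event.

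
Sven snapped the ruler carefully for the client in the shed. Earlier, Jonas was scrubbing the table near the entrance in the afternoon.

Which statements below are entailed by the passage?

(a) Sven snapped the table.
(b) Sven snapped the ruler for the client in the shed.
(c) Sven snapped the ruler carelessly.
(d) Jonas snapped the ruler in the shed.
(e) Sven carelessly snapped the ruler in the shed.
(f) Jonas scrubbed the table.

(b), (f)

(a) Not entailed — Sven snapped the ruler, not the table; the table belongs to the scrubbing event.
(b) Entailed — every conjunct here is already in the original snapping event.
(c) Not entailed — 'carelessly' adds a manner not in (and inconsistent with) the original.
(d) Not entailed — the passage has Sven snapping the ruler, not Jonas.
(e) Not entailed — 'carelessly' adds a manner not in (and inconsistent with) the original.
(f) Entailed — 'scrub' is an activity; 'was scrubbing' entails that some scrubbing happened, so 'scrubbed' holds.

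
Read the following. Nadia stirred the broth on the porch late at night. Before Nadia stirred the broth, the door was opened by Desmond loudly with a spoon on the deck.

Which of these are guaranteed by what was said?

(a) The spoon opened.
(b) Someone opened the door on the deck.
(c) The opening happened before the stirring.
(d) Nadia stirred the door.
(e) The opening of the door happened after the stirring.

(a) Not entailed — the door is what opened, not the spoon.
(b) Entailed — this follows by dropping conjuncts from the opening event's description.
(c) Entailed — the narrative places the opening before the stirring.
(d) Not entailed — Nadia stirred the broth, not the door; the door belongs to the opening event.
(e) Not entailed — the narrative places the opening before the stirring, not after.

(b), (c)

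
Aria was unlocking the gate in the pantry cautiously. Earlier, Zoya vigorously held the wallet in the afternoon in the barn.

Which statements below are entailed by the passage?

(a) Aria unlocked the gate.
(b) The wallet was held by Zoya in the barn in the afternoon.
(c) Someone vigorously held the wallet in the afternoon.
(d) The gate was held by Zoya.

(b), (c)

(a) Not entailed — 'was unlocking' is progressive on an accomplishment; it does not entail the completed 'unlocked'.
(b) Entailed — dropping 'vigorously' leaves a sub-description the original still satisfies.
(c) Entailed — this follows by dropping conjuncts from the holding event's description.
(d) Not entailed — Zoya held the wallet, not the gate; the gate belongs to the unlocking event.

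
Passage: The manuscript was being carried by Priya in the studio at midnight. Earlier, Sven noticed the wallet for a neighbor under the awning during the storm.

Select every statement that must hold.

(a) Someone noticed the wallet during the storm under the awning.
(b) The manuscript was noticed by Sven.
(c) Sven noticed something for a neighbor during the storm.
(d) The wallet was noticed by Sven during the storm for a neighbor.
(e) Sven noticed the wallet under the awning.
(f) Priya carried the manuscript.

(a), (c), (d), (e), (f)

(a) Entailed — dropping 'for a neighbor' and generalizing the agent leaves a sub-description the original still satisfies.
(b) Not entailed — Sven noticed the wallet, not the manuscript; the manuscript belongs to the carrying event.
(c) Entailed — every conjunct here is already in the original noticing event.
(d) Entailed — this follows by dropping conjuncts from the noticing event's description.
(e) Entailed — every conjunct here is already in the original noticing event.
(f) Entailed — 'carry' is an activity; 'was carrying' entails that some carrying happened, so 'carried' holds.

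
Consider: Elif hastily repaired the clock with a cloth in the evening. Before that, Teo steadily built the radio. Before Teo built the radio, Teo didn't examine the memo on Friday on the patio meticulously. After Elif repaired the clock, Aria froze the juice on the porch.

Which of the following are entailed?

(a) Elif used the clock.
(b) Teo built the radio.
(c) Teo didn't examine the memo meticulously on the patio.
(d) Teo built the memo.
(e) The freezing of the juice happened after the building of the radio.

(a) Not entailed — the clock is the patient, not an instrument — Elif used a cloth.
(b) Entailed — dropping 'steadily' leaves a sub-description the original still satisfies.
(c) Not entailed — dropping 'on Friday' under negation is not valid — the original leaves open that Teo examined the memo some other way.
(d) Not entailed — Teo built the radio, not the memo; the memo belongs to the examining event.
(e) Entailed — the narrative places the building before the freezing.

(b), (e)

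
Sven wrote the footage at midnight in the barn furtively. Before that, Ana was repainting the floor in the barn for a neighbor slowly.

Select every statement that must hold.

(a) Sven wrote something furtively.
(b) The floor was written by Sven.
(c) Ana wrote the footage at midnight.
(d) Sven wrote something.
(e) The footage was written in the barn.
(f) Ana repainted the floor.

(a), (d), (e)

(a) Entailed — dropping 'at midnight', 'in the barn' and generalizing the patient leaves a sub-description the original still satisfies.
(b) Not entailed — Sven wrote the footage, not the floor; the floor belongs to the repainting event.
(c) Not entailed — the passage has Sven writing the footage, not Ana.
(d) Entailed — this follows by dropping conjuncts from the writing event's description.
(e) Entailed — the original entails any weakening of itself; this just drops 'at midnight', 'furtively' and generalizes the agent.
(f) Not entailed — 'was repainting' is progressive on an accomplishment; it does not entail the completed 'repainted'.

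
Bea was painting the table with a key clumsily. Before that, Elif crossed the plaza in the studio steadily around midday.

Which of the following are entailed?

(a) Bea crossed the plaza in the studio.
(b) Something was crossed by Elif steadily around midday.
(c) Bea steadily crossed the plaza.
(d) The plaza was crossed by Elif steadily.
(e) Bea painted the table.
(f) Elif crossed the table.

(a) Not entailed — the passage has Elif crossing the plaza, not Bea.
(b) Entailed — every conjunct here is already in the original crossing event.
(c) Not entailed — the passage has Elif crossing the plaza, not Bea.
(d) Entailed — the original entails any weakening of itself; this just drops 'around midday', 'in the studio'.
(e) Not entailed — 'was painting' is progressive on an accomplishment; it does not entail the completed 'painted'.
(f) Not entailed — Elif crossed the plaza, not the table; the table belongs to the painting event.

(b), (d)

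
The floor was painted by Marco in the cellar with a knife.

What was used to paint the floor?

'with a knife' marks the instrument of the painting event.

a knife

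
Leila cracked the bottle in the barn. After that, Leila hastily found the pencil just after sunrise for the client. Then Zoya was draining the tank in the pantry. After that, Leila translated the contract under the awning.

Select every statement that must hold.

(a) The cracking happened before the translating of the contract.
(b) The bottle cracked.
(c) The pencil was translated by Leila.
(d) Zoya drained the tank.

(a), (b)

(a) Entailed — the narrative places the cracking before the translating.
(b) Entailed — 'Leila cracked the bottle' is causative; it entails the inchoative 'the bottle cracked'.
(c) Not entailed — Leila translated the contract, not the pencil; the pencil belongs to the finding event.
(d) Not entailed — 'was draining' is progressive on an accomplishment; it does not entail the completed 'drained'.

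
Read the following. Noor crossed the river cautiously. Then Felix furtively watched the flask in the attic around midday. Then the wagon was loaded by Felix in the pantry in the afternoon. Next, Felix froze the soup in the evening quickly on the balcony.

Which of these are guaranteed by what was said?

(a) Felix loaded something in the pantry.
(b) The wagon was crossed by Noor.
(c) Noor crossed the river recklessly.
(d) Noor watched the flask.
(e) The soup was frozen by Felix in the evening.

(a), (e)

(a) Entailed — every conjunct here is already in the original loading event.
(b) Not entailed — Noor crossed the river, not the wagon; the wagon belongs to the loading event.
(c) Not entailed — 'recklessly' adds a manner not in (and inconsistent with) the original.
(d) Not entailed — the passage has Felix watching the flask, not Noor.
(e) Entailed — dropping 'on the balcony', 'quickly' leaves a sub-description the original still satisfies.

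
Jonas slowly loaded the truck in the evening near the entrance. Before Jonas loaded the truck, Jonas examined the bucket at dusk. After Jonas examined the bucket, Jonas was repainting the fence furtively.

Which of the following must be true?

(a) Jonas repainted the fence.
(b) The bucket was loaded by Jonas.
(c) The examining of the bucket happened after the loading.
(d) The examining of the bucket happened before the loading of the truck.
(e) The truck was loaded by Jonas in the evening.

(a) Not entailed — 'was repainting' is progressive on an accomplishment; it does not entail the completed 'repainted'.
(b) Not entailed — Jonas loaded the truck, not the bucket; the bucket belongs to the examining event.
(c) Not entailed — the narrative places the examining before the loading, not after.
(d) Entailed — the narrative places the examining before the loading.
(e) Entailed — dropping 'near the entrance', 'slowly' leaves a sub-description the original still satisfies.

(d), (e)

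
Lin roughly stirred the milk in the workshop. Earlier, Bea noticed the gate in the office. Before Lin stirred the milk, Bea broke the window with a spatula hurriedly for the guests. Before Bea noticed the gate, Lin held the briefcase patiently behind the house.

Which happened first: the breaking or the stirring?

The connectives place the breaking before the stirring.

the breaking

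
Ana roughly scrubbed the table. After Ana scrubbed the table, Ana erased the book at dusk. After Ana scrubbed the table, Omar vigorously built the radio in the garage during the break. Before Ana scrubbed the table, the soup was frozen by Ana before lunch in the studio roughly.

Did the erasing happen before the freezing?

no

The narrative orders the freezing before the erasing.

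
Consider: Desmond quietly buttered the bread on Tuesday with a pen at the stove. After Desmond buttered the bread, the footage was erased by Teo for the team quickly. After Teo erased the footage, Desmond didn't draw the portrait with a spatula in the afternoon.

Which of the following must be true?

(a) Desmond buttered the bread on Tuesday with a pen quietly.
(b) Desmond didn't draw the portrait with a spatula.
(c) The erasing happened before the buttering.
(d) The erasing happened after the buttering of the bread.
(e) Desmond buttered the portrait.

(a) Entailed — this follows by dropping conjuncts from the buttering event's description.
(b) Not entailed — dropping 'in the afternoon' under negation is not valid — the original leaves open that Desmond drew the portrait some other way.
(c) Not entailed — the narrative places the buttering before the erasing, not after.
(d) Entailed — the narrative places the buttering before the erasing.
(e) Not entailed — Desmond buttered the bread, not the portrait; the portrait belongs to the drawing event.

(a), (d)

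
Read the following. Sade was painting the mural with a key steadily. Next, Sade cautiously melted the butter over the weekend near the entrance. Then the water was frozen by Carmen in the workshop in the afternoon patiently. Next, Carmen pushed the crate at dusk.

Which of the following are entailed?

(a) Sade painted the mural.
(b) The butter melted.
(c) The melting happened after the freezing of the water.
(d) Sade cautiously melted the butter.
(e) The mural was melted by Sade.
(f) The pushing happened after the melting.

(a) Not entailed — 'was painting' is progressive on an accomplishment; it does not entail the completed 'painted'.
(b) Entailed — 'Sade melted the butter' is causative; it entails the inchoative 'the butter melted'.
(c) Not entailed — the narrative places the melting before the freezing, not after.
(d) Entailed — the original entails any weakening of itself; this just drops 'over the weekend', 'near the entrance'.
(e) Not entailed — Sade melted the butter, not the mural; the mural belongs to the painting event.
(f) Entailed — the narrative places the melting before the pushing.

(b), (d), (f)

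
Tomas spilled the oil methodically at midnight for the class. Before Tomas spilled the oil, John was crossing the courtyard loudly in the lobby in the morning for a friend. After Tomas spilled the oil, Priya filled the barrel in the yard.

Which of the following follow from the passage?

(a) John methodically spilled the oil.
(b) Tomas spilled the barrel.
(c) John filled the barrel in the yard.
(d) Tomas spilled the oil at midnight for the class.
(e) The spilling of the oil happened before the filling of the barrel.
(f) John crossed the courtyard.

(d), (e)

(a) Not entailed — the passage has Tomas spilling the oil, not John.
(b) Not entailed — Tomas spilled the oil, not the barrel; the barrel belongs to the filling event.
(c) Not entailed — the passage has Priya filling the barrel, not John.
(d) Entailed — the original entails any weakening of itself; this just drops 'methodically'.
(e) Entailed — the narrative places the spilling before the filling.
(f) Not entailed — 'was crossing' is progressive on an accomplishment; it does not entail the completed 'crossed'.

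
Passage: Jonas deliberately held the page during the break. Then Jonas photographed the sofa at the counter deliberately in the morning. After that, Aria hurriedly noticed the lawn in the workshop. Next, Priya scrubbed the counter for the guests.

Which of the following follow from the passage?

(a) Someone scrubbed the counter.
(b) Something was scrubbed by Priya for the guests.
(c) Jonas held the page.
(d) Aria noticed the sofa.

(a) Entailed — this follows by dropping conjuncts from the scrubbing event's description.
(b) Entailed — every conjunct here is already in the original scrubbing event.
(c) Entailed — every conjunct here is already in the original holding event.
(d) Not entailed — Aria noticed the lawn, not the sofa; the sofa belongs to the photographing event.

(a), (b), (c)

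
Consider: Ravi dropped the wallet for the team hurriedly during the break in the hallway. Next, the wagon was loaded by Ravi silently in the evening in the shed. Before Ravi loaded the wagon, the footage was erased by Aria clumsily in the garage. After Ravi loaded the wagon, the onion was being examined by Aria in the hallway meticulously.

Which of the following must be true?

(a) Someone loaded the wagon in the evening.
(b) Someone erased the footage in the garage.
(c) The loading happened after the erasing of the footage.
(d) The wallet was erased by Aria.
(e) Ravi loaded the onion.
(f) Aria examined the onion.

(a) Entailed — every conjunct here is already in the original loading event.
(b) Entailed — this follows by dropping conjuncts from the erasing event's description.
(c) Entailed — the narrative places the erasing before the loading.
(d) Not entailed — Aria erased the footage, not the wallet; the wallet belongs to the dropping event.
(e) Not entailed — Ravi loaded the wagon, not the onion; the onion belongs to the examining event.
(f) Entailed — 'examine' is an activity; 'was examining' entails that some examining happened, so 'examined' holds.

(a), (b), (c), (f)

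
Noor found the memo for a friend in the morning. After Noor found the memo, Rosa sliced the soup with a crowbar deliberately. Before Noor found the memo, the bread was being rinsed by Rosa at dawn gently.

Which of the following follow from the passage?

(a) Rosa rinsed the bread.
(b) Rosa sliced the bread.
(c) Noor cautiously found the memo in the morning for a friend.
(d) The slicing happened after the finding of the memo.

(a), (d)

(a) Entailed — 'rinse' is an activity; 'was rinsing' entails that some rinsing happened, so 'rinsed' holds.
(b) Not entailed — Rosa sliced the soup, not the bread; the bread belongs to the rinsing event.
(c) Not entailed — 'cautiously' adds information not in the original event.
(d) Entailed — the narrative places the finding before the slicing.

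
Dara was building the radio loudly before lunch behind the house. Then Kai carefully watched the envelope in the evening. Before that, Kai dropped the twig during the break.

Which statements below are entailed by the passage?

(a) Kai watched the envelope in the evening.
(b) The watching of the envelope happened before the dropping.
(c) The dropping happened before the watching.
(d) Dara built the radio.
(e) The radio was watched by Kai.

(a) Entailed — this follows by dropping conjuncts from the watching event's description.
(b) Not entailed — the narrative places the dropping before the watching, not after.
(c) Entailed — the narrative places the dropping before the watching.
(d) Not entailed — 'was building' is progressive on an accomplishment; it does not entail the completed 'built'.
(e) Not entailed — Kai watched the envelope, not the radio; the radio belongs to the building event.

(a), (c)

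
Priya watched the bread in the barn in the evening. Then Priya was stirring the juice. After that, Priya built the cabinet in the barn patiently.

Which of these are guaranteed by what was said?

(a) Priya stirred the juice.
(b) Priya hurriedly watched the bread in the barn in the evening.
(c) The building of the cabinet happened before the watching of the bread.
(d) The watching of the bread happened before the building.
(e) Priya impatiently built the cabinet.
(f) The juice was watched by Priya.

(a) Entailed — 'stir' is an activity; 'was stirring' entails that some stirring happened, so 'stirred' holds.
(b) Not entailed — 'hurriedly' adds information not in the original event.
(c) Not entailed — the narrative places the watching before the building, not after.
(d) Entailed — the narrative places the watching before the building.
(e) Not entailed — 'impatiently' adds a manner not in (and inconsistent with) the original.
(f) Not entailed — Priya watched the bread, not the juice; the juice belongs to the stirring event.

(a), (d)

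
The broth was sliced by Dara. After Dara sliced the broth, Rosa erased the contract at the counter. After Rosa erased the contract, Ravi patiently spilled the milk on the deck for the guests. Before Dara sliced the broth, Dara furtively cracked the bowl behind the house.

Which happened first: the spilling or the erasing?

The connectives place the erasing before the spilling.

the erasing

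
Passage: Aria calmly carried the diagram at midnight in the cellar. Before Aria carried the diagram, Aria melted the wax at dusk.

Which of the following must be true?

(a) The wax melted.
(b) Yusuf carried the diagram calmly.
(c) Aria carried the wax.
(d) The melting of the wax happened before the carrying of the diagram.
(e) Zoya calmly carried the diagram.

(a), (d)

(a) Entailed — 'Aria melted the wax' is causative; it entails the inchoative 'the wax melted'.
(b) Not entailed — the passage has Aria carrying the diagram, not Yusuf.
(c) Not entailed — Aria carried the diagram, not the wax; the wax belongs to the melting event.
(d) Entailed — the narrative places the melting before the carrying.
(e) Not entailed — the passage has Aria carrying the diagram, not Zoya.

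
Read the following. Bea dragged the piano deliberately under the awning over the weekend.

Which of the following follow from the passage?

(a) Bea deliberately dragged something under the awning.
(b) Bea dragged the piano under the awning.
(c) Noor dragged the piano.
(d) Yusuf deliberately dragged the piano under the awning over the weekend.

(a) Entailed — dropping 'over the weekend' and generalizing the patient leaves a sub-description the original still satisfies.
(b) Entailed — this follows by dropping conjuncts from the dragging event's description.
(c) Not entailed — the passage has Bea dragging the piano, not Noor.
(d) Not entailed — the passage has Bea dragging the piano, not Yusuf.

(a), (b)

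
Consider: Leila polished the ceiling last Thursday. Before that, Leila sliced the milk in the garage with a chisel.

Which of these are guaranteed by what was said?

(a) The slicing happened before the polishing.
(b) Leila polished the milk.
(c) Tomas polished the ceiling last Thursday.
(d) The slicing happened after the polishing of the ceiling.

(a) Entailed — the narrative places the slicing before the polishing.
(b) Not entailed — Leila polished the ceiling, not the milk; the milk belongs to the slicing event.
(c) Not entailed — the passage has Leila polishing the ceiling, not Tomas.
(d) Not entailed — the narrative places the slicing before the polishing, not after.

(a)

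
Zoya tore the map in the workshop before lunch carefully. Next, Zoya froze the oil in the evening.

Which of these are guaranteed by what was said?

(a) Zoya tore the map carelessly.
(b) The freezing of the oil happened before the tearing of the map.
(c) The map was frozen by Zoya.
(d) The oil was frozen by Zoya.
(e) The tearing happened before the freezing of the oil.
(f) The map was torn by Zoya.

(d), (e), (f)

(a) Not entailed — 'carelessly' adds a manner not in (and inconsistent with) the original.
(b) Not entailed — the narrative places the tearing before the freezing, not after.
(c) Not entailed — Zoya froze the oil, not the map; the map belongs to the tearing event.
(d) Entailed — this follows by dropping conjuncts from the freezing event's description.
(e) Entailed — the narrative places the tearing before the freezing.
(f) Entailed — the original entails any weakening of itself; this just drops 'carefully', 'before lunch', 'in the workshop'.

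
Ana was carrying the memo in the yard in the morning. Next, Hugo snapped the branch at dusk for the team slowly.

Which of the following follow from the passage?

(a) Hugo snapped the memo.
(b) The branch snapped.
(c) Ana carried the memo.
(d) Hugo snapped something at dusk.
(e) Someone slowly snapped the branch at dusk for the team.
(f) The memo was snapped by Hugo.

(b), (c), (d), (e)

(a) Not entailed — Hugo snapped the branch, not the memo; the memo belongs to the carrying event.
(b) Entailed — 'Hugo snapped the branch' is causative; it entails the inchoative 'the branch snapped'.
(c) Entailed — 'carry' is an activity; 'was carrying' entails that some carrying happened, so 'carried' holds.
(d) Entailed — this follows by dropping conjuncts from the snapping event's description.
(e) Entailed — this follows by dropping conjuncts from the snapping event's description.
(f) Not entailed — Hugo snapped the branch, not the memo; the memo belongs to the carrying event.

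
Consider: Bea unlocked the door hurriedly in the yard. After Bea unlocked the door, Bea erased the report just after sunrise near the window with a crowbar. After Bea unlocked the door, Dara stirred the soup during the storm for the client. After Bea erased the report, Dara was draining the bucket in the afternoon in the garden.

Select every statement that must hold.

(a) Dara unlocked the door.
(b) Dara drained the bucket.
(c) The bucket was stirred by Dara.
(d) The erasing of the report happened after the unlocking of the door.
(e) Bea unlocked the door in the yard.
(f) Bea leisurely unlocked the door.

(d), (e)

(a) Not entailed — the passage has Bea unlocking the door, not Dara.
(b) Not entailed — 'was draining' is progressive on an accomplishment; it does not entail the completed 'drained'.
(c) Not entailed — Dara stirred the soup, not the bucket; the bucket belongs to the draining event.
(d) Entailed — the narrative places the unlocking before the erasing.
(e) Entailed — every conjunct here is already in the original unlocking event.
(f) Not entailed — 'leisurely' adds a manner not in (and inconsistent with) the original.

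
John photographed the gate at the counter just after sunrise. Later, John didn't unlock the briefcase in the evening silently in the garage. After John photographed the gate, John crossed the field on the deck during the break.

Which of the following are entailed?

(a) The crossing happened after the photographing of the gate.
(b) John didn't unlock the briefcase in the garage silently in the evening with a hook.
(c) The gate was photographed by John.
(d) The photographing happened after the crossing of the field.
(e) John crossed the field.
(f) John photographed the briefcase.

(a), (b), (c), (e)

(a) Entailed — the narrative places the photographing before the crossing.
(b) Entailed — under negation, adding a further restriction is entailed: if no such unlocking event occurred, none occurred with a hook either.
(c) Entailed — every conjunct here is already in the original photographing event.
(d) Not entailed — the narrative places the photographing before the crossing, not after.
(e) Entailed — the original entails any weakening of itself; this just drops 'on the deck', 'during the break'.
(f) Not entailed — John photographed the gate, not the briefcase; the briefcase belongs to the unlocking event.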